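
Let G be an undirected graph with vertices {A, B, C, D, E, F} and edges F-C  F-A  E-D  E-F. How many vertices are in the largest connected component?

5

B is isolated — a component by itself.
Starting from A we can reach A, C, D, E, F. That is one component of size 5.
The largest has 5 vertices.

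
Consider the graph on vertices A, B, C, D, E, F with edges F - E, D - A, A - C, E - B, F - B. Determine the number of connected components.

Starting from A we can reach A, C, D. That is one component of size 3.
Starting from B we can reach B, E, F. That is one component of size 3.
Total: 2 components.

2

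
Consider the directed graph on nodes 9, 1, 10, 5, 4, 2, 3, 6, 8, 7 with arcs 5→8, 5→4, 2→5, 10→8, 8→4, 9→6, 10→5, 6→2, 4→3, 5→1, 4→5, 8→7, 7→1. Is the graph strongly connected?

No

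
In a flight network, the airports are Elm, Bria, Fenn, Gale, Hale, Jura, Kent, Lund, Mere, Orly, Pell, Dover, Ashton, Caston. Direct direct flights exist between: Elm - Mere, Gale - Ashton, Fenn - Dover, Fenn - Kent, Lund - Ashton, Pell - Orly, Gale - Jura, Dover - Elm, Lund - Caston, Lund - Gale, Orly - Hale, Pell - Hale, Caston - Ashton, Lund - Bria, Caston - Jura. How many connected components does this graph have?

Starting from Hale we can reach Hale, Orly, Pell. That is one component of size 3.
Starting from Elm we can reach Elm, Fenn, Kent, Mere, Dover. That is one component of size 5.
Starting from Bria we can reach Bria, Gale, Jura, Lund, Ashton, Caston. That is one component of size 6.
Total: 3 components.

3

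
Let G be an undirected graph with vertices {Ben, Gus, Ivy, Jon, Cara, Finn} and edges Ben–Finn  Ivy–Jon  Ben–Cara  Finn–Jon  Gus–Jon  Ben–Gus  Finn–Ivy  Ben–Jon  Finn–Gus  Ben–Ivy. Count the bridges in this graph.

The edges on the cycle Ben-Finn-Ivy-Jon-Gus-Ben are not bridges since each lies on that cycle.
But removing Ben–Cara disconnects Ben from Cara — this is a bridge.

1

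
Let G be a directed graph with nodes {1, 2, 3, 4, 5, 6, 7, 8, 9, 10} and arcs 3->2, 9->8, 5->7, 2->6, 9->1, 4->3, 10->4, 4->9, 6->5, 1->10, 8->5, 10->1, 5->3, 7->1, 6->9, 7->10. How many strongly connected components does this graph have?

{1, 2, 3, 4, 5, 6, 7, 8, 9, 10} are all mutually reachable — one SCC of size 10.
That gives 1 strongly connected component.

1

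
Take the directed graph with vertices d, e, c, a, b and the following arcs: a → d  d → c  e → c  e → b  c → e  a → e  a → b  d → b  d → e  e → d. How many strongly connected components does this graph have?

3

{c, d, e} are all mutually reachable — one SCC of size 3.
{a} is an SCC by itself.
{b} is an SCC by itself.
That gives 3 strongly connected components.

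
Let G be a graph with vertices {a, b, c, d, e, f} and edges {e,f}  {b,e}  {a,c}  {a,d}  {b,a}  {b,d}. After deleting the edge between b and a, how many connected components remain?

b and a are still connected via b-d-a, so the component count stays at 1.

1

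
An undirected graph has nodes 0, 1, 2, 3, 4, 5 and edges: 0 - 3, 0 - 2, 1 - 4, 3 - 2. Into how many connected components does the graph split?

5 is isolated — a component by itself.
Starting from 1 we can reach 1, 4. That is one component of size 2.
Starting from 0 we can reach 0, 2, 3. That is one component of size 3.
Total: 3 components.

3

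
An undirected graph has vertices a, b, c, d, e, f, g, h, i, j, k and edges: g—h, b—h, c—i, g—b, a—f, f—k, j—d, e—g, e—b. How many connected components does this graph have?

4

Starting from d we can reach d, j. That is one component of size 2.
Starting from c we can reach c, i. That is one component of size 2.
Starting from a we can reach a, f, k. That is one component of size 3.
Starting from b we can reach b, e, g, h. That is one component of size 4.
Total: 4 components.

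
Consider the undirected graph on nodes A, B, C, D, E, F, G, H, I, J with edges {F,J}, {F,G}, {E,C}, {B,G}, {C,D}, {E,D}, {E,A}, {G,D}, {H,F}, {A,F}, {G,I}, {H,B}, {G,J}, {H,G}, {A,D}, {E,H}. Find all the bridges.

G-I

The edges on the cycle E-A-F-J-G-H-E are not bridges since each lies on that cycle.
But removing I—G disconnects I from G — this is a bridge.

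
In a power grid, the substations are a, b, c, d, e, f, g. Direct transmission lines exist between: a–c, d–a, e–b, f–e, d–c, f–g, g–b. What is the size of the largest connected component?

Starting from a we can reach a, c, d. That is one component of size 3.
Starting from b we can reach b, e, f, g. That is one component of size 4.
The largest has 4 vertices.

4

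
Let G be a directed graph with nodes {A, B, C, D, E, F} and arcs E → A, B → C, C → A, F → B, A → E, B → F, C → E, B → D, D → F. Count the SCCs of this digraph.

{B, D, F} are all mutually reachable — one SCC of size 3.
{A, E} are all mutually reachable — one SCC of size 2.
{C} is an SCC by itself.
That gives 3 strongly connected components.

3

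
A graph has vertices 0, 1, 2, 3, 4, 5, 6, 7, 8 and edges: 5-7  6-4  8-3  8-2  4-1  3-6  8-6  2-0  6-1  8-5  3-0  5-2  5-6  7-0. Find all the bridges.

none

The edges on the cycle 6-4-1-6 are not bridges since each lies on that cycle.
Every edge lies on some cycle, so there are no bridges.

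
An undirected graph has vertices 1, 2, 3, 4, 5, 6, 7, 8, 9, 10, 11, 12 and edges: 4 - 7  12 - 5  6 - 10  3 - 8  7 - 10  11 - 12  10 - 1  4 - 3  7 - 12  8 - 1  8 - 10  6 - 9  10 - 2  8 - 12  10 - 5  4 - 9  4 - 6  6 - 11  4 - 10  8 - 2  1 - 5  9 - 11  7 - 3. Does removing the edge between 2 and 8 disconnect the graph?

No

After removing 2 - 8, the path 2-10-8 still connects them, so the edge is not a bridge.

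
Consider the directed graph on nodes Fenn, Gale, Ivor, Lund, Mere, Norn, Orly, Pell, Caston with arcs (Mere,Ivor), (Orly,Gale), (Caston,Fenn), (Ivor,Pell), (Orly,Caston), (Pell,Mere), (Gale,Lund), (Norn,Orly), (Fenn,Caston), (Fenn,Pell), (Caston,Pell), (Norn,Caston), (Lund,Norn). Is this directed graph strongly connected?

There is no directed path from Fenn to Gale, so the graph is not strongly connected.

No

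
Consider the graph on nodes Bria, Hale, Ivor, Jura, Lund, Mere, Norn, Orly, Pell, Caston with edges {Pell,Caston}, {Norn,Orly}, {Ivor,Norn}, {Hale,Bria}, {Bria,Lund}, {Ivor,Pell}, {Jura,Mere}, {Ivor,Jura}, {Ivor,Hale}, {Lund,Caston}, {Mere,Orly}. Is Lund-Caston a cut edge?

No

After removing Lund-Caston, the path Lund-Bria-Hale-Ivor-Pell-Caston still connects them, so the edge is not a bridge.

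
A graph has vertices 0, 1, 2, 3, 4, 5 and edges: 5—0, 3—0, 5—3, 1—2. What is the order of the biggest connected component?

4 is isolated — a component by itself.
Starting from 1 we can reach 1, 2. That is one component of size 2.
Starting from 0 we can reach 0, 3, 5. That is one component of size 3.
The largest has 3 vertices.

3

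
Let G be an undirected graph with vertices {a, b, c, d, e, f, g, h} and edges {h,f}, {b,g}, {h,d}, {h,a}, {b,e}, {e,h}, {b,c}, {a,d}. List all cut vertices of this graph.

b, e, h

Removing b increases the component count from 1 to 3, so b is a cut vertex.
Removing e increases the component count from 1 to 2, so e is a cut vertex.
Removing h increases the component count from 1 to 3, so h is a cut vertex.
By contrast removing f leaves 1 component; it is not a cut vertex. No other vertex is a cut vertex either.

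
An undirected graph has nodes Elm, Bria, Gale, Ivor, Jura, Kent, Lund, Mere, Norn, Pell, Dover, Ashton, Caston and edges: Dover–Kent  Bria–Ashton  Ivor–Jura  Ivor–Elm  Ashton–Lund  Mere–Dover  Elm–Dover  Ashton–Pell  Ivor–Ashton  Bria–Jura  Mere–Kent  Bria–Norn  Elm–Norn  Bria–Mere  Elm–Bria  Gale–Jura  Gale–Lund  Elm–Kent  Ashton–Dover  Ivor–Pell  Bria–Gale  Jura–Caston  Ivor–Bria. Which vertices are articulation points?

Removing Jura increases the component count from 1 to 2, so Jura is a cut vertex.
By contrast removing Kent leaves 1 component; it is not a cut vertex. No other vertex is a cut vertex either.

Jura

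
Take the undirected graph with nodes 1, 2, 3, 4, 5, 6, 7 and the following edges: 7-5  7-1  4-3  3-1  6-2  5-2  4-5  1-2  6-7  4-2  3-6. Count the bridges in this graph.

The edges on the cycle 4-3-6-7-1-2-5-4 are not bridges since each lies on that cycle.
Every edge lies on some cycle, so there are no bridges.

0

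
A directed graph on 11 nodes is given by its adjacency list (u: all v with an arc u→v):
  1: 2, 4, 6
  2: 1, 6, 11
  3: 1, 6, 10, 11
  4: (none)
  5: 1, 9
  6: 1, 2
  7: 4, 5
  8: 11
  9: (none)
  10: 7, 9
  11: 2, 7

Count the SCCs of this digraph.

{1, 2, 5, 6, 7, 11} are all mutually reachable — one SCC of size 6.
{4} is an SCC by itself.
{10} is an SCC by itself.
{8} is an SCC by itself.
{9} is an SCC by itself.
(and 1 more singleton SCC)
That gives 6 strongly connected components.

6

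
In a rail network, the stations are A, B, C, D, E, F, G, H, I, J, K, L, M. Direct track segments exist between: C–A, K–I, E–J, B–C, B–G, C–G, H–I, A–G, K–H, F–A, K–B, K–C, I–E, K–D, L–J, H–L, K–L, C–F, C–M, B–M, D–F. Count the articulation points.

Removing K increases the component count from 1 to 2, so K is a cut vertex.
By contrast removing D leaves 1 component; it is not a cut vertex. No other vertex is a cut vertex either.

1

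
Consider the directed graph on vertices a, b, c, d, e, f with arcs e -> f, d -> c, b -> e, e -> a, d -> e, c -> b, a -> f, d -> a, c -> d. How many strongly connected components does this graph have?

{c, d} are all mutually reachable — one SCC of size 2.
{a} is an SCC by itself.
{e} is an SCC by itself.
{f} is an SCC by itself.
{b} is an SCC by itself.
That gives 5 strongly connected components.

5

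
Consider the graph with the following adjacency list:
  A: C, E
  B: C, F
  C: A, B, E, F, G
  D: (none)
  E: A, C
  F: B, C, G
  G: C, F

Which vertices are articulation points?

C

Removing C increases the component count from 2 to 3, so C is a cut vertex.
By contrast removing G leaves 2 components; it is not a cut vertex. No other vertex is a cut vertex either.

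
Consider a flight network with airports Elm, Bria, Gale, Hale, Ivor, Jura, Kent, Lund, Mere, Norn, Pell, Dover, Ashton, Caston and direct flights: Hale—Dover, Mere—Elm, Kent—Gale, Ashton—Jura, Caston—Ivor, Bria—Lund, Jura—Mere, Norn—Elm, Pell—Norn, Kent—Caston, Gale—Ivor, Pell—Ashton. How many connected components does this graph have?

4

Starting from Bria we can reach Bria, Lund. That is one component of size 2.
Starting from Hale we can reach Hale, Dover. That is one component of size 2.
Starting from Gale we can reach Gale, Ivor, Kent, Caston. That is one component of size 4.
Starting from Elm we can reach Elm, Jura, Mere, Norn, Pell, Ashton. That is one component of size 6.
Total: 4 components.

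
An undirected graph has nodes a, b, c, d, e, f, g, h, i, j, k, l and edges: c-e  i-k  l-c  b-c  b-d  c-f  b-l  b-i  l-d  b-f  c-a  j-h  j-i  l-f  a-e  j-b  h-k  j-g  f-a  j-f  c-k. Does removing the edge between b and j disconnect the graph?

After removing b-j, the path b-i-j still connects them, so the edge is not a bridge.

No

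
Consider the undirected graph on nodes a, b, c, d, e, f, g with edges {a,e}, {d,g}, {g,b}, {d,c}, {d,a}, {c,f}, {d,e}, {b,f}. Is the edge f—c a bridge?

No

After removing f—c, the path f-b-g-d-c still connects them, so the edge is not a bridge.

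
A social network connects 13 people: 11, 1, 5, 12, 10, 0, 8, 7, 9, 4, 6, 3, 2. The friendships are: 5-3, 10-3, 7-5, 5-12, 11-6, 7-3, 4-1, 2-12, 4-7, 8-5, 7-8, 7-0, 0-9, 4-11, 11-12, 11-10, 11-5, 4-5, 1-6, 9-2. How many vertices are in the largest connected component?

13

Starting from 0 we can reach 0, 1, 2, 3, 4, 5, 6, 7, 8, 9, 10, 11, 12. That is one component of size 13.
The largest has 13 vertices.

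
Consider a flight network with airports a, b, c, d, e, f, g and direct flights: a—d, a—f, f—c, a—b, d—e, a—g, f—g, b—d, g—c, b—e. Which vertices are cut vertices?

a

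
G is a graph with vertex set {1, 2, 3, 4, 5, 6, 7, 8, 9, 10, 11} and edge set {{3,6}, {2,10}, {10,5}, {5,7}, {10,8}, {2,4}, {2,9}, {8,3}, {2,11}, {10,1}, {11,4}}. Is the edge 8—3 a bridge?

Removing 8—3 leaves no path between 8 and 3: the component count goes from 1 to 2. So it is a bridge.

Yes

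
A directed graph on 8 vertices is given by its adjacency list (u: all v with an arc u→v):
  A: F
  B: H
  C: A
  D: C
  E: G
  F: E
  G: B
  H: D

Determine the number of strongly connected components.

{A, B, C, D, E, F, G, H} are all mutually reachable — one SCC of size 8.
That gives 1 strongly connected component.

1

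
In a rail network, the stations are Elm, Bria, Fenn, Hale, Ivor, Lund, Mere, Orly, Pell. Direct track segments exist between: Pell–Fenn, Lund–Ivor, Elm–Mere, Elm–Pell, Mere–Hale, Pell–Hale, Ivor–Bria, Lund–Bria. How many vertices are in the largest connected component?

5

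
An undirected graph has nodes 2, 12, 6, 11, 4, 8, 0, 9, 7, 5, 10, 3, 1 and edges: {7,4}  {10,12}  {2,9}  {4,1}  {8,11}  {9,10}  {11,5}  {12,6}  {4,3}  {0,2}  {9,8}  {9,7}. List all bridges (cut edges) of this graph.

0-2, 1-4, 10-12, 10-9, 11-5, 11-8, 12-6, 2-9, 3-4, 4-7, 7-9, 8-9

removing 12—6 disconnects 12 from 6; removing 2—9 disconnects 2 from 9; removing 10—12 disconnects 10 from 12; removing 7—4 disconnects 7 from 4 — these are bridges.
In total 12 edges are bridges.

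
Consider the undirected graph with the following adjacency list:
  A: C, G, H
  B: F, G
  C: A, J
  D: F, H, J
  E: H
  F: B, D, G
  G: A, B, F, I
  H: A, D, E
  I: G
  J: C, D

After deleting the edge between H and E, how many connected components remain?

2

Before removal there is 1 component.
H-E is a bridge — removing it separates H's side from E's side.
After removal: 2 components.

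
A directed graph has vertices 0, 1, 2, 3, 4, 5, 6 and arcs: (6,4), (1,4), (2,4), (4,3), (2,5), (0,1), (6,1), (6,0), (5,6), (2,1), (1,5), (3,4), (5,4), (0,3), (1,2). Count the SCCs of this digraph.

{0, 1, 2, 5, 6} are all mutually reachable — one SCC of size 5.
{3, 4} are all mutually reachable — one SCC of size 2.
That gives 2 strongly connected components.

2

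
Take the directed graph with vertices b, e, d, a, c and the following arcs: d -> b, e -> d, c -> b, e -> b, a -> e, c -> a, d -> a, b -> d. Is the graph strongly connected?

There is no directed path from d to c, so the graph is not strongly connected.

No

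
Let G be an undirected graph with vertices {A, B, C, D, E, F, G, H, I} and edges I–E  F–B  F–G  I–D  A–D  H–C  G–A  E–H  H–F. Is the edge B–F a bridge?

Removing B–F leaves no path between B and F: the component count goes from 1 to 2. So it is a bridge.

Yes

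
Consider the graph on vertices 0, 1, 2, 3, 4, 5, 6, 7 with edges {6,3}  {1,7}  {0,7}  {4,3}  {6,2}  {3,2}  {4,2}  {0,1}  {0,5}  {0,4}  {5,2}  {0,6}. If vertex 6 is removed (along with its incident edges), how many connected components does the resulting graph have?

1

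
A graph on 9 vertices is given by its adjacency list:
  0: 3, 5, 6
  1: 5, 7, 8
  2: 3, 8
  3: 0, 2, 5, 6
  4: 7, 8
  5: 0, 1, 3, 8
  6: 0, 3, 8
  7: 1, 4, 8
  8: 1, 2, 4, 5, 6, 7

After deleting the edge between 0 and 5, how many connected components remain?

0 and 5 are still connected via 0-3-5, so the component count stays at 1.

1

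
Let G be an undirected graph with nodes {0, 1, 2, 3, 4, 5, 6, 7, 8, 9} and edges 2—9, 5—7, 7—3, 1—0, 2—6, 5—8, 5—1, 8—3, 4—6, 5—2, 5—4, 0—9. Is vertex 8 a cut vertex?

No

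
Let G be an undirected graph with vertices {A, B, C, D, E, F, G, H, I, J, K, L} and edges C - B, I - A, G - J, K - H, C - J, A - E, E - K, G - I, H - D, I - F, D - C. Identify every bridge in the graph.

The edges on the cycle G-I-A-E-K-H-D-C-J-G are not bridges since each lies on that cycle.
But removing I - F disconnects I from F; removing B - C disconnects B from C — these are bridges.

B-C, F-I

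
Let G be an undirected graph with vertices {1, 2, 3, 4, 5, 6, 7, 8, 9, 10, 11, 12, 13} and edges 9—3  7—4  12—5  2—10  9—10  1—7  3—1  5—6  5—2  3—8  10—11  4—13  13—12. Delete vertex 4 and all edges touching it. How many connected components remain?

With 4 gone, the remaining components are: {1, 2, 3, 5, 6, 7, 8, 9, 10, 11, 12, 13}.
That is 1 component.

1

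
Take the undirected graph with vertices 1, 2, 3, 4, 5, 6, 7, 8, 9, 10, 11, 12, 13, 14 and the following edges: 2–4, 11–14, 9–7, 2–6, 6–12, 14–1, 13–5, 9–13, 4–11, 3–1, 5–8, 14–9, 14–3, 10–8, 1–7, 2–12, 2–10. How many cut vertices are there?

1

Removing 2 increases the component count from 1 to 2, so 2 is a cut vertex.
By contrast removing 5 leaves 1 component; it is not a cut vertex. No other vertex is a cut vertex either.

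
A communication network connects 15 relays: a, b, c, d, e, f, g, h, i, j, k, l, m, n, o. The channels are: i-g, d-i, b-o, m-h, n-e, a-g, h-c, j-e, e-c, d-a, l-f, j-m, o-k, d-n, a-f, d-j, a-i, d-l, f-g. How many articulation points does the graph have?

2

Removing d increases the component count from 2 to 3, so d is a cut vertex.
Removing o increases the component count from 2 to 3, so o is a cut vertex.
By contrast removing l leaves 2 components; it is not a cut vertex. No other vertex is a cut vertex either.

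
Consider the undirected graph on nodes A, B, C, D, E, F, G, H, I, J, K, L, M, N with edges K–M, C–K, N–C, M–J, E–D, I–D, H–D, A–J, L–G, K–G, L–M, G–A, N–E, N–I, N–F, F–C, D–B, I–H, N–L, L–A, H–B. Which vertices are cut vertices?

N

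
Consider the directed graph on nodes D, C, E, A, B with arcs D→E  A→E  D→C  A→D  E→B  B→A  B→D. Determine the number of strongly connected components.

2

{A, B, D, E} are all mutually reachable — one SCC of size 4.
{C} is an SCC by itself.
That gives 2 strongly connected components.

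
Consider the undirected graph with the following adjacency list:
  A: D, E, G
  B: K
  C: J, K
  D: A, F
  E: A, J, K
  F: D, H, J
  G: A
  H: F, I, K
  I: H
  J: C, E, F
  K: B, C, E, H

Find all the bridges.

A-G, B-K, H-I

The edges on the cycle K-E-A-D-F-H-K are not bridges since each lies on that cycle.
But removing K-B disconnects K from B; removing H-I disconnects H from I; removing G-A disconnects G from A — these are bridges.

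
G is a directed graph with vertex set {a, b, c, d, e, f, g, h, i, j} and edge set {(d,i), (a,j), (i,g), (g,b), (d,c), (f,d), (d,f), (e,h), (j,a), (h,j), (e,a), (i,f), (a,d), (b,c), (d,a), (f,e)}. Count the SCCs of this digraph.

4

{a, d, e, f, h, i, j} are all mutually reachable — one SCC of size 7.
{g} is an SCC by itself.
{c} is an SCC by itself.
{b} is an SCC by itself.
That gives 4 strongly connected components.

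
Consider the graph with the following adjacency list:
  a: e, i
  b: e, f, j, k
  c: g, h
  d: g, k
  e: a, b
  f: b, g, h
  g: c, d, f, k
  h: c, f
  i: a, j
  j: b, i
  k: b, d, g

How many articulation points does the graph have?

Removing b increases the component count from 1 to 2, so b is a cut vertex.
By contrast removing f leaves 1 component; it is not a cut vertex. No other vertex is a cut vertex either.

1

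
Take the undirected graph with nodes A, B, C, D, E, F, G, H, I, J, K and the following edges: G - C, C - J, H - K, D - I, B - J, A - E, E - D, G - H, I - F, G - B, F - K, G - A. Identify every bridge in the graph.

The edges on the cycle G-A-E-D-I-F-K-H-G are not bridges since each lies on that cycle.
Every edge lies on some cycle, so there are no bridges.

none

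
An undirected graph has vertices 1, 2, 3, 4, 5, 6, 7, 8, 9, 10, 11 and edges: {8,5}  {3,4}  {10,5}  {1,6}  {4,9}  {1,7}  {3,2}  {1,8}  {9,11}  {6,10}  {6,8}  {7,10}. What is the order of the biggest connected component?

Starting from 2 we can reach 2, 3, 4, 9, 11. That is one component of size 5.
Starting from 1 we can reach 1, 5, 6, 7, 8, 10. That is one component of size 6.
The largest has 6 vertices.

6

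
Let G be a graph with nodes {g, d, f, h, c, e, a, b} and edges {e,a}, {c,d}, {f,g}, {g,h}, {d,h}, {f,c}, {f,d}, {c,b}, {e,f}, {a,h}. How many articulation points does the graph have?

1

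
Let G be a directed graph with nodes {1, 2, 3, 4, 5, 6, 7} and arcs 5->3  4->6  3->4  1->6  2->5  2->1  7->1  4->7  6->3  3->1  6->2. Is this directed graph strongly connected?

Yes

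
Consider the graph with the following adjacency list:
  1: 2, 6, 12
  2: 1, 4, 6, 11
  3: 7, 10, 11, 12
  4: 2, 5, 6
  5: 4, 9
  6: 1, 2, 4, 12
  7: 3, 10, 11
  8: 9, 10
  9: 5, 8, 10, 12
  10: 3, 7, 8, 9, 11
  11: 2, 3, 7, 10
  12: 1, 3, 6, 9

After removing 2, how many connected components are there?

1

With 2 gone, the remaining components are: {1, 3, 4, 5, 6, 7, 8, 9, 10, 11, 12}.
That is 1 component.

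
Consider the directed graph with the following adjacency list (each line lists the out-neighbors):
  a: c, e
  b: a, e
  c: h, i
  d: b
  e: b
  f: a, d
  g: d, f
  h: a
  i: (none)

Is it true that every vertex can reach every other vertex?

There is no directed path from i to h, so the graph is not strongly connected.

No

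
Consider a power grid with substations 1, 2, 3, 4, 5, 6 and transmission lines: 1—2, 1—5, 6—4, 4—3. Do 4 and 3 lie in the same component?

Yes

From 4 we can reach 3, 4, 6, which includes 3.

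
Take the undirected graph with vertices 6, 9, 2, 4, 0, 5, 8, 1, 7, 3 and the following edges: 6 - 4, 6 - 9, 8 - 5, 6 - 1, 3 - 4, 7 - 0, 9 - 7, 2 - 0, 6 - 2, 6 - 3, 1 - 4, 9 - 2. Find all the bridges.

5-8

The edges on the cycle 6-9-7-0-2-6 are not bridges since each lies on that cycle.
But removing 8 - 5 disconnects 8 from 5 — this is a bridge.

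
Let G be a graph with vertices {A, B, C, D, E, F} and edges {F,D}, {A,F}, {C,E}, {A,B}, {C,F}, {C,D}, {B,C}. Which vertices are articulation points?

C

Removing C increases the component count from 1 to 2, so C is a cut vertex.
By contrast removing B leaves 1 component; it is not a cut vertex. No other vertex is a cut vertex either.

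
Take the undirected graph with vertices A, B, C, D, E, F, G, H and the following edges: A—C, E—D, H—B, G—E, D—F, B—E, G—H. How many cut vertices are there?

2

Removing D increases the component count from 2 to 3, so D is a cut vertex.
Removing E increases the component count from 2 to 3, so E is a cut vertex.
By contrast removing A leaves 2 components; it is not a cut vertex. No other vertex is a cut vertex either.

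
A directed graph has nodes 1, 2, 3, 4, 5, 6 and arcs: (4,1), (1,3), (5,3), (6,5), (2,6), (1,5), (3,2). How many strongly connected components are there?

{2, 3, 5, 6} are all mutually reachable — one SCC of size 4.
{4} is an SCC by itself.
{1} is an SCC by itself.
That gives 3 strongly connected components.

3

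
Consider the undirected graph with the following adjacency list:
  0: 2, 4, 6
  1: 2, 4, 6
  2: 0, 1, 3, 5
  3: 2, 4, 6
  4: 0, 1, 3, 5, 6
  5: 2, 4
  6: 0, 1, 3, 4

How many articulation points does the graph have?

Removing 3, for instance, still leaves 1 component. No single vertex removal increases the component count — the graph has no articulation points.

0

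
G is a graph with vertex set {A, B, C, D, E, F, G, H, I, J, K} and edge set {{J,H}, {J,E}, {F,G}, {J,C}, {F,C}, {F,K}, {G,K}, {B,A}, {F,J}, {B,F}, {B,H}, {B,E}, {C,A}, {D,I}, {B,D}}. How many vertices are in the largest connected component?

11

Starting from A we can reach A, B, C, D, E, F, G, H, I, J, K. That is one component of size 11.
The largest has 11 vertices.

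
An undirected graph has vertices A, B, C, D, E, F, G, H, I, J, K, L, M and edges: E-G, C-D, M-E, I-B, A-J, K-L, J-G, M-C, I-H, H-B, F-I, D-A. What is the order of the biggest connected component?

7

Starting from K we can reach K, L. That is one component of size 2.
Starting from B we can reach B, F, H, I. That is one component of size 4.
Starting from A we can reach A, C, D, E, G, J, M. That is one component of size 7.
The largest has 7 vertices.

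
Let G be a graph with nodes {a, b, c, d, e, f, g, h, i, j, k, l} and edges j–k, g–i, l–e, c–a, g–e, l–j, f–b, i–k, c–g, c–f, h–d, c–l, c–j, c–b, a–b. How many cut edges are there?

1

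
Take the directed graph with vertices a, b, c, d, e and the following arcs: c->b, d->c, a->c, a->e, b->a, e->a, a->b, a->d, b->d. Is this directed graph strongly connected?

Yes

From d we can reach every vertex (a, b, c, d, e), and every vertex can reach d (a, b, c, d, e). So the whole graph is one strongly connected component.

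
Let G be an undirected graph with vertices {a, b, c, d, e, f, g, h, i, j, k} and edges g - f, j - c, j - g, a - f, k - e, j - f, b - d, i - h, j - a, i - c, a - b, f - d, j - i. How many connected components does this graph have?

2

Starting from e we can reach e, k. That is one component of size 2.
Starting from a we can reach a, b, c, d, f, g, h, i, j. That is one component of size 9.
Total: 2 components.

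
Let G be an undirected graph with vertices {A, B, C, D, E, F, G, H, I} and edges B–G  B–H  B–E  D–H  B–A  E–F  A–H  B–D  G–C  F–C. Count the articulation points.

Removing B increases the component count from 2 to 3, so B is a cut vertex.
By contrast removing C leaves 2 components; it is not a cut vertex. No other vertex is a cut vertex either.

1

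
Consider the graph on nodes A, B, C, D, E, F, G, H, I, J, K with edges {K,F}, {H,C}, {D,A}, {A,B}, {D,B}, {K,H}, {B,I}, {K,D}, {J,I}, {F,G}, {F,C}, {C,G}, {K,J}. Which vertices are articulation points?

K

Removing K increases the component count from 2 to 3, so K is a cut vertex.
By contrast removing H leaves 2 components; it is not a cut vertex. No other vertex is a cut vertex either.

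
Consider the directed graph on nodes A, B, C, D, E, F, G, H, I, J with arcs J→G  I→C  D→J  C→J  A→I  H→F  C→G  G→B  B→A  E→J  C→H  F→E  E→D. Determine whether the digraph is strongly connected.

Yes

From C we can reach every vertex (A, B, C, D, E, F, G, H, I, J), and every vertex can reach C (A, B, C, D, E, F, G, H, I, J). So the whole graph is one strongly connected component.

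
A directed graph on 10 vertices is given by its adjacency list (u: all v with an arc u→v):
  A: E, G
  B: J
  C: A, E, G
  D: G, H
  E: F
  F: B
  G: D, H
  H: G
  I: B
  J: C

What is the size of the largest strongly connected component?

6

{A, B, C, E, F, J} are all mutually reachable — one SCC of size 6.
{D, G, H} are all mutually reachable — one SCC of size 3.
{I} is an SCC by itself.
The largest has 6 vertices.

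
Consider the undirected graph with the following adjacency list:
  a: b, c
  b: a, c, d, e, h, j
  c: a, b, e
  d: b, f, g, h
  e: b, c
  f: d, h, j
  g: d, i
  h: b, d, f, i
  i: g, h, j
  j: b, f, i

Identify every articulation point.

Removing b increases the component count from 1 to 2, so b is a cut vertex.
By contrast removing d leaves 1 component; it is not a cut vertex. No other vertex is a cut vertex either.

b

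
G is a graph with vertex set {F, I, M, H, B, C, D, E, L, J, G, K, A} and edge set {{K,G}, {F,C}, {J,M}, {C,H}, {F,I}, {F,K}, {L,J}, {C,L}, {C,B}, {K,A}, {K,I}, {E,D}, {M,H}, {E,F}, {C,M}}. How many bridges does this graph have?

The edges on the cycle F-K-I-F are not bridges since each lies on that cycle.
But removing K - A disconnects K from A; removing G - K disconnects G from K; removing F - C disconnects F from C; removing D - E disconnects D from E — these are bridges.
In total 6 edges are bridges.

6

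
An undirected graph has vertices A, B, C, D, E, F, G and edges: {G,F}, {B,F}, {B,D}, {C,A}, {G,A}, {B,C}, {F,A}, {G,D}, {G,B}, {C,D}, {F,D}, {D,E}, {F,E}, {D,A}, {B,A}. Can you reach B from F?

Yes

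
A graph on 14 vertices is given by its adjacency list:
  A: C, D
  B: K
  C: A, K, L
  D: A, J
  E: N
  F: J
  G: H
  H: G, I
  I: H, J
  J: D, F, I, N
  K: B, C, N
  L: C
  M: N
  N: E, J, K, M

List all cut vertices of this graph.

Removing C increases the component count from 1 to 2, so C is a cut vertex.
Removing H increases the component count from 1 to 2, so H is a cut vertex.
Removing I increases the component count from 1 to 2, so I is a cut vertex.
Likewise J, K, N are cut vertices.
By contrast removing A leaves 1 component; it is not a cut vertex. No other vertex is a cut vertex either.

C, H, I, J, K, N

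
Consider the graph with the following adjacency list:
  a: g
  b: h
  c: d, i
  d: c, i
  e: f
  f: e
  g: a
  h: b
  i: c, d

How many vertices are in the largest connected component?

Starting from a we can reach a, g. That is one component of size 2.
Starting from b we can reach b, h. That is one component of size 2.
Starting from e we can reach e, f. That is one component of size 2.
Starting from c we can reach c, d, i. That is one component of size 3.
The largest has 3 vertices.

3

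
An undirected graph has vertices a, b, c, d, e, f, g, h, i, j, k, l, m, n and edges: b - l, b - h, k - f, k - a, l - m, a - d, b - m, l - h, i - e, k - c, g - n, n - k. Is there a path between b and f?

The component containing b is {b, h, l, m}, and f is not in it.

No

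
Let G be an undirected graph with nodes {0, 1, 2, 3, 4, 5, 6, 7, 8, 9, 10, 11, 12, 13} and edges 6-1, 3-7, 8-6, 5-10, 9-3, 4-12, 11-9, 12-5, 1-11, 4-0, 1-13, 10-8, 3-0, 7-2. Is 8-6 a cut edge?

After removing 8-6, the path 8-10-5-12-4-0-3-9-11-1-6 still connects them, so the edge is not a bridge.

No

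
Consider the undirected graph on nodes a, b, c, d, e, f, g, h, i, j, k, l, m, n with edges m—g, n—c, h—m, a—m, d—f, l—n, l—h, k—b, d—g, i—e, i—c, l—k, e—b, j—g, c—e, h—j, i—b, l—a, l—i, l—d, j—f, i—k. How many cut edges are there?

The edges on the cycle l-n-c-e-b-k-l are not bridges since each lies on that cycle.
Every edge lies on some cycle, so there are no bridges.

0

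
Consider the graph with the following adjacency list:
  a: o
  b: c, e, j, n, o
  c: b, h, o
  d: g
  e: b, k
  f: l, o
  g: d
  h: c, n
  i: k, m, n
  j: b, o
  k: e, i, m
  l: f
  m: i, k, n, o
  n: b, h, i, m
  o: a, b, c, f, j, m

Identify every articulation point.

f, o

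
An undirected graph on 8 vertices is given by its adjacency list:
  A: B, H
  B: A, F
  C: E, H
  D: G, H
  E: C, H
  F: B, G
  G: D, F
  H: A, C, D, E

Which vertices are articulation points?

H

Removing H increases the component count from 1 to 2, so H is a cut vertex.
By contrast removing C leaves 1 component; it is not a cut vertex. No other vertex is a cut vertex either.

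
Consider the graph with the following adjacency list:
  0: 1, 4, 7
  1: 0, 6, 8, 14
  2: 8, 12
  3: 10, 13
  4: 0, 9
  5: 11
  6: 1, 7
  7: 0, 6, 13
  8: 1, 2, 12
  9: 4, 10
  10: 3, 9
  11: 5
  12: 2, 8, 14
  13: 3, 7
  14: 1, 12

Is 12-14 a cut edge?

No

After removing 12-14, the path 12-8-1-14 still connects them, so the edge is not a bridge.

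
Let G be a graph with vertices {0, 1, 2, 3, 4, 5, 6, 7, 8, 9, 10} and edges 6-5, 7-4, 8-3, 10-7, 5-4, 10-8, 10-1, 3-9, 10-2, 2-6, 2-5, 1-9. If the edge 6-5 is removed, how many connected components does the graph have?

2

6 and 5 are still connected via 6-2-5, so the component count stays at 2.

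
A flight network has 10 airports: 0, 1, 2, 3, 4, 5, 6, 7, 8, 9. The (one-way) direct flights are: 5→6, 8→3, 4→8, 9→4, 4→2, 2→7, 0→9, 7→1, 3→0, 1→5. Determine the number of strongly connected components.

{0, 3, 4, 8, 9} are all mutually reachable — one SCC of size 5.
{6} is an SCC by itself.
{2} is an SCC by itself.
{5} is an SCC by itself.
{1} is an SCC by itself.
(and 1 more singleton SCC)
That gives 6 strongly connected components.

6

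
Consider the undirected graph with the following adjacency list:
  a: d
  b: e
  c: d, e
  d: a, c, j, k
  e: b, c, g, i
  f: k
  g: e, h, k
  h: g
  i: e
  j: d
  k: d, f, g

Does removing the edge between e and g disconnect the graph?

After removing e-g, the path e-c-d-k-g still connects them, so the edge is not a bridge.

No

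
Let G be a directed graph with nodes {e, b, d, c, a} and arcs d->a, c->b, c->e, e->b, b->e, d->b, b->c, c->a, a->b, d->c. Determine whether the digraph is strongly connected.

There is no directed path from c to d, so the graph is not strongly connected.

No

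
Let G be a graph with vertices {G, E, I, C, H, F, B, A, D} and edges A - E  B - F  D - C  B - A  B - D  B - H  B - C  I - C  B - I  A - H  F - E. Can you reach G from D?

No

The component containing D is {A, B, C, D, E, F, H, I}, and G is not in it.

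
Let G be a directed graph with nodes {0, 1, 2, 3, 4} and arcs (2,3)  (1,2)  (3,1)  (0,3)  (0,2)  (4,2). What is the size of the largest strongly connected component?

{1, 2, 3} are all mutually reachable — one SCC of size 3.
{4} is an SCC by itself.
{0} is an SCC by itself.
The largest has 3 vertices.

3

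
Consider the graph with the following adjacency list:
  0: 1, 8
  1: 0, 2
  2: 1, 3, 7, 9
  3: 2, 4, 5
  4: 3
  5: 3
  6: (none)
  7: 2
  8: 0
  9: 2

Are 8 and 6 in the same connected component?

No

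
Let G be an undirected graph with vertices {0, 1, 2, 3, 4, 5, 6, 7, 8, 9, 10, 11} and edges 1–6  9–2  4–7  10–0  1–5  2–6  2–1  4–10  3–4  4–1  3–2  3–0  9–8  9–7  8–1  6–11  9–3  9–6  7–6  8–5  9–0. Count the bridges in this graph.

The edges on the cycle 3-2-6-7-4-3 are not bridges since each lies on that cycle.
But removing 6–11 disconnects 6 from 11 — this is a bridge.

1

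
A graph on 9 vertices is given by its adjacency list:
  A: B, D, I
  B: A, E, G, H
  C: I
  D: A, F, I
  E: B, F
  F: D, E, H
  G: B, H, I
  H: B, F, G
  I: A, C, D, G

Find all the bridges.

C-I

The edges on the cycle B-G-I-A-B are not bridges since each lies on that cycle.
But removing I-C disconnects I from C — this is a bridge.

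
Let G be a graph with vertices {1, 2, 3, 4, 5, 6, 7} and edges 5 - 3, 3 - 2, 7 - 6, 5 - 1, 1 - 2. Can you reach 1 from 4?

The component containing 4 is {4}, and 1 is not in it.

No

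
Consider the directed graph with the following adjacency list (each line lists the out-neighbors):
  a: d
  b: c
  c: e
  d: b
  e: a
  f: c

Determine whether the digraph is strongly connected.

There is no directed path from b to f, so the graph is not strongly connected.

No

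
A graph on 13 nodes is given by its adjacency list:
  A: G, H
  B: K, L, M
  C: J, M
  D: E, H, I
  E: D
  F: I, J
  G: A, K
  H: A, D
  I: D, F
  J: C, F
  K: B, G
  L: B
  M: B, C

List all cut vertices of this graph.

Removing B increases the component count from 1 to 2, so B is a cut vertex.
Removing D increases the component count from 1 to 2, so D is a cut vertex.
By contrast removing K leaves 1 component; it is not a cut vertex. No other vertex is a cut vertex either.

B, D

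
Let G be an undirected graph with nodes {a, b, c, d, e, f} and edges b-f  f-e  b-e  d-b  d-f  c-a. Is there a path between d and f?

Yes

From d we can reach b, d, e, f, which includes f.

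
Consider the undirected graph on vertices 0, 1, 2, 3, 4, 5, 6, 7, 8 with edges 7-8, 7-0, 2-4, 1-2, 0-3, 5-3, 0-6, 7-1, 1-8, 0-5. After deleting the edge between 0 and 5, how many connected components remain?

0 and 5 are still connected via 0-3-5, so the component count stays at 1.

1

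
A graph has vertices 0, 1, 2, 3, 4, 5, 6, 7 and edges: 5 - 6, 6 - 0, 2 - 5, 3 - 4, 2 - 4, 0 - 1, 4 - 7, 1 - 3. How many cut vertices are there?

1

Removing 4 increases the component count from 1 to 2, so 4 is a cut vertex.
By contrast removing 7 leaves 1 component; it is not a cut vertex. No other vertex is a cut vertex either.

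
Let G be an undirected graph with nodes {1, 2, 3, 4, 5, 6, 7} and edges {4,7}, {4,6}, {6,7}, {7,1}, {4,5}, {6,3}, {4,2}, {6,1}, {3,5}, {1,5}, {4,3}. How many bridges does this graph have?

1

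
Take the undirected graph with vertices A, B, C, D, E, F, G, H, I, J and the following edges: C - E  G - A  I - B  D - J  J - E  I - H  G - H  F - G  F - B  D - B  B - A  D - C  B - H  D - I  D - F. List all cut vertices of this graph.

D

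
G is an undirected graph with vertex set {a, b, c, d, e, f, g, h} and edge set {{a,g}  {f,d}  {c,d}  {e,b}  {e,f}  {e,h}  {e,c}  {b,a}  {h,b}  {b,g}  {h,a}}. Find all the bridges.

none

The edges on the cycle e-h-a-g-b-e are not bridges since each lies on that cycle.
Every edge lies on some cycle, so there are no bridges.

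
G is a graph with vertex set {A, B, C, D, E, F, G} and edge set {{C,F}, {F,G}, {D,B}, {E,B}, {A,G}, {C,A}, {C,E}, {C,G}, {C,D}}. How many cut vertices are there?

1

Removing C increases the component count from 1 to 2, so C is a cut vertex.
By contrast removing D leaves 1 component; it is not a cut vertex. No other vertex is a cut vertex either.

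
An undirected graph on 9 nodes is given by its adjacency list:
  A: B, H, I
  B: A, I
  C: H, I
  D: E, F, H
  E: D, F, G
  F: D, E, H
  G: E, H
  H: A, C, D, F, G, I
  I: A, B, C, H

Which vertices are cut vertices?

H

Removing H increases the component count from 1 to 2, so H is a cut vertex.
By contrast removing E leaves 1 component; it is not a cut vertex. No other vertex is a cut vertex either.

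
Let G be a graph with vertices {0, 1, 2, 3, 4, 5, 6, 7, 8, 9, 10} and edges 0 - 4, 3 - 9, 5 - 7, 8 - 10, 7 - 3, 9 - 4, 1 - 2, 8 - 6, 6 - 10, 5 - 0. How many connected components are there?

3

Starting from 1 we can reach 1, 2. That is one component of size 2.
Starting from 6 we can reach 6, 8, 10. That is one component of size 3.
Starting from 0 we can reach 0, 3, 4, 5, 7, 9. That is one component of size 6.
Total: 3 components.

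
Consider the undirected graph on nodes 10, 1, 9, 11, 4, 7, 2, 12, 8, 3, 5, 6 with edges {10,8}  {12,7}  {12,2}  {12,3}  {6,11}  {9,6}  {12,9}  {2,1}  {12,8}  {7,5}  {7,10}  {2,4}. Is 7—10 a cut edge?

No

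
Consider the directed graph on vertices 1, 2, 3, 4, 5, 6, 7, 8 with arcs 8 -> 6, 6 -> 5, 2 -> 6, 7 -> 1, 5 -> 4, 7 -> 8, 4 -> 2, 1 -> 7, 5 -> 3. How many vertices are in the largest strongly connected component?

{2, 4, 5, 6} are all mutually reachable — one SCC of size 4.
{1, 7} are all mutually reachable — one SCC of size 2.
{3} is an SCC by itself.
{8} is an SCC by itself.
The largest has 4 vertices.

4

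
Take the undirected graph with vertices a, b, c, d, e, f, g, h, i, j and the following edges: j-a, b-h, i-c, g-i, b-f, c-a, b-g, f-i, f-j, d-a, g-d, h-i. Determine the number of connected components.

e is isolated — a component by itself.
Starting from a we can reach a, b, c, d, f, g, h, i, j. That is one component of size 9.
Total: 2 components.

2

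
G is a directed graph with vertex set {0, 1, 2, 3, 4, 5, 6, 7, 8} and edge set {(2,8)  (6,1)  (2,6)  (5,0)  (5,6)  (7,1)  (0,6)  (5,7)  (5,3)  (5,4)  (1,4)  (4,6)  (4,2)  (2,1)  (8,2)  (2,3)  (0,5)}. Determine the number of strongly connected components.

4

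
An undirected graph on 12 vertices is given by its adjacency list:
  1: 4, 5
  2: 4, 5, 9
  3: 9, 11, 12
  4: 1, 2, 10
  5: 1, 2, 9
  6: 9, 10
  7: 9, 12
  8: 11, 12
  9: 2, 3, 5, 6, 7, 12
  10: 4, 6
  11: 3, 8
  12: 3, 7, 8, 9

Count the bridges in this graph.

0

The edges on the cycle 9-6-10-4-1-5-9 are not bridges since each lies on that cycle.
Every edge lies on some cycle, so there are no bridges.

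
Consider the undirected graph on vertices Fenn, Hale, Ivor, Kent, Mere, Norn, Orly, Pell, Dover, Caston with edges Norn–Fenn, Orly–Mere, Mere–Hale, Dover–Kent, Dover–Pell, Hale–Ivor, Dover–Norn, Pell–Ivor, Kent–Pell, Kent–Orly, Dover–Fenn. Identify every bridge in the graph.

none

The edges on the cycle Dover-Norn-Fenn-Dover are not bridges since each lies on that cycle.
Every edge lies on some cycle, so there are no bridges.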